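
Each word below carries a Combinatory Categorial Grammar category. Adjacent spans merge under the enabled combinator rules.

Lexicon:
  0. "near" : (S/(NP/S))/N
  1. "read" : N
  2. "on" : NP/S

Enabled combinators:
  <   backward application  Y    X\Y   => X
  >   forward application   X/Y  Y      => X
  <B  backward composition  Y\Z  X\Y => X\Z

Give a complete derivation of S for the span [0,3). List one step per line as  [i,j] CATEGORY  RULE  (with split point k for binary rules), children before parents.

[0,3] S   >
  [0,2] S/(NP/S)   >
    [0,1] "near" : (S/(NP/S))/N
    [1,2] "read" : N
  [2,3] "on" : NP/S

[0,1] (S/(NP/S))/N  lex  "near"
[1,2] N  lex  "read"
[0,2] S/(NP/S)  >  k=1
[2,3] NP/S  lex  "on"
[0,3] S  >  k=2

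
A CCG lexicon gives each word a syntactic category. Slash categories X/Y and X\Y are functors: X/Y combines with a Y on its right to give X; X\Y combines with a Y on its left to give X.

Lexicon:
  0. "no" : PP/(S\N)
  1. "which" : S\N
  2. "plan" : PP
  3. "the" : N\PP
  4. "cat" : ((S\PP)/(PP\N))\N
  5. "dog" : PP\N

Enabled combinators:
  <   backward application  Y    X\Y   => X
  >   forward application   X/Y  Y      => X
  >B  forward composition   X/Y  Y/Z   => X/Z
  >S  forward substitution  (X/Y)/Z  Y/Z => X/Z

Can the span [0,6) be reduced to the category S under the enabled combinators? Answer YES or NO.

YES

[0,6] S   <
  [0,2] PP   >
    [0,1] "no" : PP/(S\N)
    [1,2] "which" : S\N
  [2,6] S\PP   >
    [2,5] (S\PP)/(PP\N)   <
      [2,4] N   <
        [2,3] "plan" : PP
        [3,4] "the" : N\PP
      [4,5] "cat" : ((S\PP)/(PP\N))\N
    [5,6] "dog" : PP\N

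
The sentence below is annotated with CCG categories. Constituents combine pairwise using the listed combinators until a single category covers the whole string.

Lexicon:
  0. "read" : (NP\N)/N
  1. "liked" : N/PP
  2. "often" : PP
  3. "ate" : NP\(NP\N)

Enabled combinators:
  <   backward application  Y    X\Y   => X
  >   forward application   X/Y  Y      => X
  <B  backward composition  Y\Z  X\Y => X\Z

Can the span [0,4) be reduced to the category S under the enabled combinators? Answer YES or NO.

NO

(NP\N)/N N/PP PP NP\(NP\N)
CKY chart[0,4] = {NP}; S ∉ chart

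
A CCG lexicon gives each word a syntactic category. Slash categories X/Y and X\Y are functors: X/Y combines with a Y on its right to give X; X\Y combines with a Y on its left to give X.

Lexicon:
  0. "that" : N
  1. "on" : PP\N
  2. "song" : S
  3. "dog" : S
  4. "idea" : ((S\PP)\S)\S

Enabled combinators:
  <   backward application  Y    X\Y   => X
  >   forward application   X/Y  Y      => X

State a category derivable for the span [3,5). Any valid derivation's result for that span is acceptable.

[0,5] S   <
  [0,2] PP   <
    [0,1] "that" : N
    [1,2] "on" : PP\N
  [2,5] S\PP   <
    [2,3] "song" : S
    [3,5] (S\PP)\S   <
      [3,4] "dog" : S
      [4,5] "idea" : ((S\PP)\S)\S

(S\PP)\S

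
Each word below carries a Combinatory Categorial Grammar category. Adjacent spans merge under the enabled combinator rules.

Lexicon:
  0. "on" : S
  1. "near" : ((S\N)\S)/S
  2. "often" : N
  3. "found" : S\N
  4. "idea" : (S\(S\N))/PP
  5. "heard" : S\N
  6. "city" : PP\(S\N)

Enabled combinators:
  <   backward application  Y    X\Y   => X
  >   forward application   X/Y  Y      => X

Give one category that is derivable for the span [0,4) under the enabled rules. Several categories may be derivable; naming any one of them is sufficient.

S\N

[0,7] S   <
  [0,4] S\N   <
    [0,1] "on" : S
    [1,4] (S\N)\S   >
      [1,2] "near" : ((S\N)\S)/S
      [2,4] S   <
        [2,3] "often" : N
        [3,4] "found" : S\N
  [4,7] S\(S\N)   >
    [4,5] "idea" : (S\(S\N))/PP
    [5,7] PP   <
      [5,6] "heard" : S\N
      [6,7] "city" : PP\(S\N)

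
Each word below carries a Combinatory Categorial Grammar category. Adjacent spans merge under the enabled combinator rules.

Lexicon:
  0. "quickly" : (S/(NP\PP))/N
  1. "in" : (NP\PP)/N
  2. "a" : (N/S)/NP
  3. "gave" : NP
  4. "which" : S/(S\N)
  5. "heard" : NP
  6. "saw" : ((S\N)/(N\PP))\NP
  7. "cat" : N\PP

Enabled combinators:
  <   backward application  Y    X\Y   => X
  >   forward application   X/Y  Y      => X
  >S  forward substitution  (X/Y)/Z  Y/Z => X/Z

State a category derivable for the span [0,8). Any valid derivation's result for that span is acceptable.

[0,8] S   >
  [0,2] S/N   >S
    [0,1] "quickly" : (S/(NP\PP))/N
    [1,2] "in" : (NP\PP)/N
  [2,8] N   >
    [2,4] N/S   >
      [2,3] "a" : (N/S)/NP
      [3,4] "gave" : NP
    [4,8] S   >
      [4,5] "which" : S/(S\N)
      [5,8] S\N   >
        [5,7] (S\N)/(N\PP)   <
          [5,6] "heard" : NP
          [6,7] "saw" : ((S\N)/(N\PP))\NP
        [7,8] "cat" : N\PP

S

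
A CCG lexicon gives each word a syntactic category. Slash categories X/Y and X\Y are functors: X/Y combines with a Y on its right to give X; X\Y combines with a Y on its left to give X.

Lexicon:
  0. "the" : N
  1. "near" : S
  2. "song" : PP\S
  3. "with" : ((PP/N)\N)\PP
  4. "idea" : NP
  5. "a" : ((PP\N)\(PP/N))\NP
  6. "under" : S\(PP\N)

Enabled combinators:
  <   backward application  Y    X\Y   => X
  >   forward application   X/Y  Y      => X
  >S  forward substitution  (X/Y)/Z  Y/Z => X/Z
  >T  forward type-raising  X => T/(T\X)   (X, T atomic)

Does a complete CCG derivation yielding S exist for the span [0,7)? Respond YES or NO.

[0,7] S   <
  [0,6] PP\N   <
    [0,4] PP/N   <
      [0,1] "the" : N
      [1,4] (PP/N)\N   <
        [1,3] PP   >
          [1,2] PP/(PP\S)   >T
            [1,2] "near" : S
          [2,3] "song" : PP\S
        [3,4] "with" : ((PP/N)\N)\PP
    [4,6] (PP\N)\(PP/N)   <
      [4,5] "idea" : NP
      [5,6] "a" : ((PP\N)\(PP/N))\NP
  [6,7] "under" : S\(PP\N)

YES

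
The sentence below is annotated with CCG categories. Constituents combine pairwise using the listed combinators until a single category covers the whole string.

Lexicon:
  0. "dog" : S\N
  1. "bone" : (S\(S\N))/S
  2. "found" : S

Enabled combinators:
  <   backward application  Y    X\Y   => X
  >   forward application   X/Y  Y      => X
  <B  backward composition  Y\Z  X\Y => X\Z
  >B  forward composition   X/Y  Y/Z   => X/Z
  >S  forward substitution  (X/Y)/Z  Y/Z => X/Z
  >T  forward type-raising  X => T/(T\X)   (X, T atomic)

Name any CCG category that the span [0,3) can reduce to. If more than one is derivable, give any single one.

[0,3] S   <
  [0,1] "dog" : S\N
  [1,3] S\(S\N)   >
    [1,2] "bone" : (S\(S\N))/S
    [2,3] "found" : S

S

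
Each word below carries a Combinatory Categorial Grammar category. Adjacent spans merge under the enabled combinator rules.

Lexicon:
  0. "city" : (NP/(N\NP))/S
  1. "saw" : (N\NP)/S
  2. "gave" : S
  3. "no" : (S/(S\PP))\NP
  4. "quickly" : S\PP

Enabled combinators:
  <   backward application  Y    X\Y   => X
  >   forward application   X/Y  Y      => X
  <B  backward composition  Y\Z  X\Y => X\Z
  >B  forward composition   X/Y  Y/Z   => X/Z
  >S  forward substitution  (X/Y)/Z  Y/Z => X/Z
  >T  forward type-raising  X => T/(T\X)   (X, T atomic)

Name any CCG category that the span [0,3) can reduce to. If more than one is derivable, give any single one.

NP

[0,5] S   >
  [0,4] S/(S\PP)   <
    [0,3] NP   >
      [0,2] NP/S   >S
        [0,1] "city" : (NP/(N\NP))/S
        [1,2] "saw" : (N\NP)/S
      [2,3] "gave" : S
    [3,4] "no" : (S/(S\PP))\NP
  [4,5] "quickly" : S\PP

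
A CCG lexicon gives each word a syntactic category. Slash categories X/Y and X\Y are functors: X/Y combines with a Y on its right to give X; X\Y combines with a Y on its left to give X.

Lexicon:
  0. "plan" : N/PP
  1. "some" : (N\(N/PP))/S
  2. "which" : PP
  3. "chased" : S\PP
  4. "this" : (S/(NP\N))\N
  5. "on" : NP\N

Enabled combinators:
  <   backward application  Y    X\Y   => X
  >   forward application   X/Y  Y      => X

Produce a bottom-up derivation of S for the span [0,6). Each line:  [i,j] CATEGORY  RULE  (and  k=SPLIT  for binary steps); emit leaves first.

[0,6] S   >
  [0,5] S/(NP\N)   <
    [0,4] N   <
      [0,1] "plan" : N/PP
      [1,4] N\(N/PP)   >
        [1,2] "some" : (N\(N/PP))/S
        [2,4] S   <
          [2,3] "which" : PP
          [3,4] "chased" : S\PP
    [4,5] "this" : (S/(NP\N))\N
  [5,6] "on" : NP\N

[0,1] N/PP  lex  "plan"
[1,2] (N\(N/PP))/S  lex  "some"
[2,3] PP  lex  "which"
[3,4] S\PP  lex  "chased"
[2,4] S  <  k=3
[1,4] N\(N/PP)  >  k=2
[0,4] N  <  k=1
[4,5] (S/(NP\N))\N  lex  "this"
[0,5] S/(NP\N)  <  k=4
[5,6] NP\N  lex  "on"
[0,6] S  >  k=5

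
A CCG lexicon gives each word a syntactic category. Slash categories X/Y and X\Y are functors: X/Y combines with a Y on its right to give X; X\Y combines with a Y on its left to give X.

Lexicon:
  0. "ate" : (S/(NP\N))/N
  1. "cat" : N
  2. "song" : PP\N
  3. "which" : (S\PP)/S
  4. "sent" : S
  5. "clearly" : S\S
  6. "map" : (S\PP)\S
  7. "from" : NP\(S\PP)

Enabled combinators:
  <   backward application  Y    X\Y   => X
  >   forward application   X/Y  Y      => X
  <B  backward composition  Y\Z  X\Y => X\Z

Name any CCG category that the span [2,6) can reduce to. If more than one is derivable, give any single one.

[0,8] S   >
  [0,2] S/(NP\N)   >
    [0,1] "ate" : (S/(NP\N))/N
    [1,2] "cat" : N
  [2,8] NP\N   <B
    [2,6] S\N   <B
      [2,5] S\N   <B
        [2,3] "song" : PP\N
        [3,5] S\PP   >
          [3,4] "which" : (S\PP)/S
          [4,5] "sent" : S
      [5,6] "clearly" : S\S
    [6,8] NP\S   <B
      [6,7] "map" : (S\PP)\S
      [7,8] "from" : NP\(S\PP)

S\N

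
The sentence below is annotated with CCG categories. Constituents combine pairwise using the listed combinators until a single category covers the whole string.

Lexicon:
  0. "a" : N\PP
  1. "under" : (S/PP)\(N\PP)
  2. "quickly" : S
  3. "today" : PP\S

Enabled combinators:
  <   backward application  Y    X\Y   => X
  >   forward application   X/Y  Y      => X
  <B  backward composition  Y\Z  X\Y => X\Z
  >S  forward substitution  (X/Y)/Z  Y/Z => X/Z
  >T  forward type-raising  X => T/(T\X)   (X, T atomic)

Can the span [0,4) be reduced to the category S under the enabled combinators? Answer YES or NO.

[0,4] S   >
  [0,2] S/PP   <
    [0,1] "a" : N\PP
    [1,2] "under" : (S/PP)\(N\PP)
  [2,4] PP   >
    [2,3] PP/(PP\S)   >T
      [2,3] "quickly" : S
    [3,4] "today" : PP\S

YES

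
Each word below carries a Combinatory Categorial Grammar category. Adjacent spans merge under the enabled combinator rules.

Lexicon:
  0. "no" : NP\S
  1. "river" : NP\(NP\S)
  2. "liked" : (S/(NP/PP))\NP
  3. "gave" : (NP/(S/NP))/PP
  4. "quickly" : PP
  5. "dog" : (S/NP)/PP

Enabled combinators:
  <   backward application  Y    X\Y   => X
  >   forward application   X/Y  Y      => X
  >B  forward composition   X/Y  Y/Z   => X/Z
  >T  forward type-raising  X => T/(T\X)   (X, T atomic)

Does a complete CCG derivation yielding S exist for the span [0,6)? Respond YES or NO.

YES

[0,6] S   >
  [0,3] S/(NP/PP)   <
    [0,2] NP   <
      [0,1] "no" : NP\S
      [1,2] "river" : NP\(NP\S)
    [2,3] "liked" : (S/(NP/PP))\NP
  [3,6] NP/PP   >B
    [3,5] NP/(S/NP)   >
      [3,4] "gave" : (NP/(S/NP))/PP
      [4,5] "quickly" : PP
    [5,6] "dog" : (S/NP)/PP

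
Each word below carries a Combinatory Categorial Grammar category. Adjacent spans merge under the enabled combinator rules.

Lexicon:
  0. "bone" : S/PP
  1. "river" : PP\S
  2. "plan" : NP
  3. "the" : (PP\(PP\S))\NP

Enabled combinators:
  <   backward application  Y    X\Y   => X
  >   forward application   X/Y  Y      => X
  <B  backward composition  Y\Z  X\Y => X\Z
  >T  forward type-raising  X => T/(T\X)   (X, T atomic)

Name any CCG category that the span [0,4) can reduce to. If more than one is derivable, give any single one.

[0,4] S   >
  [0,1] "bone" : S/PP
  [1,4] PP   <
    [1,2] "river" : PP\S
    [2,4] PP\(PP\S)   <
      [2,3] "plan" : NP
      [3,4] "the" : (PP\(PP\S))\NP

S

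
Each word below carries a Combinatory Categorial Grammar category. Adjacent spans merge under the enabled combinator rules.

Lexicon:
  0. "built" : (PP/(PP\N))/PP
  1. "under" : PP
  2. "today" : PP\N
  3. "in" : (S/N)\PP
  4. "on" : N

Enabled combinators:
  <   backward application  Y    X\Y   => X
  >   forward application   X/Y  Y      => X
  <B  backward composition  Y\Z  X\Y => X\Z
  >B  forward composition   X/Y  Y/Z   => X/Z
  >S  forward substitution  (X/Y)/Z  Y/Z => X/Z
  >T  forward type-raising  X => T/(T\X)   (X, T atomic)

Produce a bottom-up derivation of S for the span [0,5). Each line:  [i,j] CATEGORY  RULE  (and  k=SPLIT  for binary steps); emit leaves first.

[0,1] (PP/(PP\N))/PP  lex  "built"
[1,2] PP  lex  "under"
[0,2] PP/(PP\N)  >  k=1
[2,3] PP\N  lex  "today"
[0,3] PP  >  k=2
[3,4] (S/N)\PP  lex  "in"
[0,4] S/N  <  k=3
[4,5] N  lex  "on"
[0,5] S  >  k=4

[0,5] S   >
  [0,4] S/N   <
    [0,3] PP   >
      [0,2] PP/(PP\N)   >
        [0,1] "built" : (PP/(PP\N))/PP
        [1,2] "under" : PP
      [2,3] "today" : PP\N
    [3,4] "in" : (S/N)\PP
  [4,5] "on" : N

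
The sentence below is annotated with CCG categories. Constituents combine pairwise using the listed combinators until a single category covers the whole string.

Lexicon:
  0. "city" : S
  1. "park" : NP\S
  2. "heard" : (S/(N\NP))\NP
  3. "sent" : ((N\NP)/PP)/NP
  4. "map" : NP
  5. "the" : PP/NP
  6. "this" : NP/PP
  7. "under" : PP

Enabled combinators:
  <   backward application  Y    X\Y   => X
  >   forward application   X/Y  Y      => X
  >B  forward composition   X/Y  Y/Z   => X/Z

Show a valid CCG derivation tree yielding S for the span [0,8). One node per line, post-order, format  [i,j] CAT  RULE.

[0,1] S  lex  "city"
[1,2] NP\S  lex  "park"
[0,2] NP  <  k=1
[2,3] (S/(N\NP))\NP  lex  "heard"
[0,3] S/(N\NP)  <  k=2
[3,4] ((N\NP)/PP)/NP  lex  "sent"
[4,5] NP  lex  "map"
[3,5] (N\NP)/PP  >  k=4
[0,5] S/PP  >B  k=3
[5,6] PP/NP  lex  "the"
[6,7] NP/PP  lex  "this"
[7,8] PP  lex  "under"
[6,8] NP  >  k=7
[5,8] PP  >  k=6
[0,8] S  >  k=5

[0,8] S   >
  [0,5] S/PP   >B
    [0,3] S/(N\NP)   <
      [0,2] NP   <
        [0,1] "city" : S
        [1,2] "park" : NP\S
      [2,3] "heard" : (S/(N\NP))\NP
    [3,5] (N\NP)/PP   >
      [3,4] "sent" : ((N\NP)/PP)/NP
      [4,5] "map" : NP
  [5,8] PP   >
    [5,6] "the" : PP/NP
    [6,8] NP   >
      [6,7] "this" : NP/PP
      [7,8] "under" : PP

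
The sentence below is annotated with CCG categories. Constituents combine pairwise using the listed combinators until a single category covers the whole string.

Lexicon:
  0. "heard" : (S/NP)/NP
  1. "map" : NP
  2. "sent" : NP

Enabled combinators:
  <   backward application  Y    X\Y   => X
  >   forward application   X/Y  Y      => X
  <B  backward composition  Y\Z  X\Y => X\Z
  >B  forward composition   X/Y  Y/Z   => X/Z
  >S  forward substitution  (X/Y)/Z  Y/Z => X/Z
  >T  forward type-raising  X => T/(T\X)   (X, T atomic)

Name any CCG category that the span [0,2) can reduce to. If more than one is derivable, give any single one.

[0,3] S   >
  [0,2] S/NP   >
    [0,1] "heard" : (S/NP)/NP
    [1,2] "map" : NP
  [2,3] "sent" : NP

S/NP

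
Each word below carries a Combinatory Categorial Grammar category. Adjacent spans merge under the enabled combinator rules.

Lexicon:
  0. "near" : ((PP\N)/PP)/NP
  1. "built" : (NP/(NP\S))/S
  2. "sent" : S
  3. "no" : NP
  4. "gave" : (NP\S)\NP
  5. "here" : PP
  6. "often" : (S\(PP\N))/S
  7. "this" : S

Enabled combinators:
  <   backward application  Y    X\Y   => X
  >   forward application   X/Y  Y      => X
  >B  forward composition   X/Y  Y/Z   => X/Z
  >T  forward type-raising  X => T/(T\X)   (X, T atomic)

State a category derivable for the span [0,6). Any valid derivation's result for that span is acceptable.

[0,8] S   <
  [0,6] PP\N   >
    [0,5] (PP\N)/PP   >
      [0,1] "near" : ((PP\N)/PP)/NP
      [1,5] NP   >
        [1,3] NP/(NP\S)   >
          [1,2] "built" : (NP/(NP\S))/S
          [2,3] "sent" : S
        [3,5] NP\S   <
          [3,4] "no" : NP
          [4,5] "gave" : (NP\S)\NP
    [5,6] "here" : PP
  [6,8] S\(PP\N)   >
    [6,7] "often" : (S\(PP\N))/S
    [7,8] "this" : S

PP\N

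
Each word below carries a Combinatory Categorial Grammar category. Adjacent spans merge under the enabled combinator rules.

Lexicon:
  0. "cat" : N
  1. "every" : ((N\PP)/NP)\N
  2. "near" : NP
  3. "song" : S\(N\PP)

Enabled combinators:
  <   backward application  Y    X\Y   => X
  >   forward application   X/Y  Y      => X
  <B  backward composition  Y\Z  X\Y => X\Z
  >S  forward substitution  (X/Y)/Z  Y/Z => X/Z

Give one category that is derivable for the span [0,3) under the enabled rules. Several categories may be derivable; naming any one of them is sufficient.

N\PP

[0,4] S   <
  [0,3] N\PP   >
    [0,2] (N\PP)/NP   <
      [0,1] "cat" : N
      [1,2] "every" : ((N\PP)/NP)\N
    [2,3] "near" : NP
  [3,4] "song" : S\(N\PP)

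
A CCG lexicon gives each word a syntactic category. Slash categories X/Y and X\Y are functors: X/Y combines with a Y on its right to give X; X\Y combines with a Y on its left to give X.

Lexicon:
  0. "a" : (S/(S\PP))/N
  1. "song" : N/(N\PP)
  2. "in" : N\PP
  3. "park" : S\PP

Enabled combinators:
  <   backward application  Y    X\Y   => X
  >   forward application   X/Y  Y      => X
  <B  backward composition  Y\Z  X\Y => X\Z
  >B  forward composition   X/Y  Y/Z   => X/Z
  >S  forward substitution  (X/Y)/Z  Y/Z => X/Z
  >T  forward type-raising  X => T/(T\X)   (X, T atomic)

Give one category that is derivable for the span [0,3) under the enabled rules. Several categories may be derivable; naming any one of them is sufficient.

S/(S\PP)

[0,4] S   >
  [0,3] S/(S\PP)   >
    [0,1] "a" : (S/(S\PP))/N
    [1,3] N   >
      [1,2] "song" : N/(N\PP)
      [2,3] "in" : N\PP
  [3,4] "park" : S\PP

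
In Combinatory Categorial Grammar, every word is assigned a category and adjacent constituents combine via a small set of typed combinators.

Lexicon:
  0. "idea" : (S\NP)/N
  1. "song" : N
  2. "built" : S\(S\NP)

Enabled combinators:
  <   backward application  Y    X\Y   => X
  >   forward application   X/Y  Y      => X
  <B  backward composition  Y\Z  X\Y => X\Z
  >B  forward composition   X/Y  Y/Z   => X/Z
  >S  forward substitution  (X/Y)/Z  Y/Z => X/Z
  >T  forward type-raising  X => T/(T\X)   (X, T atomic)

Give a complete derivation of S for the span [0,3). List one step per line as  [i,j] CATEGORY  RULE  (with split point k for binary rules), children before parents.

[0,3] S   <
  [0,2] S\NP   >
    [0,1] "idea" : (S\NP)/N
    [1,2] "song" : N
  [2,3] "built" : S\(S\NP)

[0,1] (S\NP)/N  lex  "idea"
[1,2] N  lex  "song"
[0,2] S\NP  >  k=1
[2,3] S\(S\NP)  lex  "built"
[0,3] S  <  k=2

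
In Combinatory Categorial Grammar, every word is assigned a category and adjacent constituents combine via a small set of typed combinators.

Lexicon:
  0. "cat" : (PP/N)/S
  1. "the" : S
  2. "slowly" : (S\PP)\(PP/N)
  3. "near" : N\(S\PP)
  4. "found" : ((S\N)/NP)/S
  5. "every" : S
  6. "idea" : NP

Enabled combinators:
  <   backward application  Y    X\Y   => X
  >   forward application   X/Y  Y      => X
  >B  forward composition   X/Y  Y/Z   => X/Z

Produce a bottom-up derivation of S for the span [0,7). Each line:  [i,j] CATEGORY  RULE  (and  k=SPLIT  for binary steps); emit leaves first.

[0,1] (PP/N)/S  lex  "cat"
[1,2] S  lex  "the"
[0,2] PP/N  >  k=1
[2,3] (S\PP)\(PP/N)  lex  "slowly"
[0,3] S\PP  <  k=2
[3,4] N\(S\PP)  lex  "near"
[0,4] N  <  k=3
[4,5] ((S\N)/NP)/S  lex  "found"
[5,6] S  lex  "every"
[4,6] (S\N)/NP  >  k=5
[6,7] NP  lex  "idea"
[4,7] S\N  >  k=6
[0,7] S  <  k=4

[0,7] S   <
  [0,4] N   <
    [0,3] S\PP   <
      [0,2] PP/N   >
        [0,1] "cat" : (PP/N)/S
        [1,2] "the" : S
      [2,3] "slowly" : (S\PP)\(PP/N)
    [3,4] "near" : N\(S\PP)
  [4,7] S\N   >
    [4,6] (S\N)/NP   >
      [4,5] "found" : ((S\N)/NP)/S
      [5,6] "every" : S
    [6,7] "idea" : NP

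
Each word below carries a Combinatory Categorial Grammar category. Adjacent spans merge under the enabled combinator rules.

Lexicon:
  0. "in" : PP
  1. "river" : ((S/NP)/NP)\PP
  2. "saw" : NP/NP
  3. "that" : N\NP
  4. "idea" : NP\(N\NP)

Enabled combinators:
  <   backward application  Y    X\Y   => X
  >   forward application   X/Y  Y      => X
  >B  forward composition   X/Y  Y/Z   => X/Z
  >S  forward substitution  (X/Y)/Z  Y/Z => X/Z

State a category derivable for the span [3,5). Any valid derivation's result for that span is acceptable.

[0,5] S   >
  [0,3] S/NP   >S
    [0,2] (S/NP)/NP   <
      [0,1] "in" : PP
      [1,2] "river" : ((S/NP)/NP)\PP
    [2,3] "saw" : NP/NP
  [3,5] NP   <
    [3,4] "that" : N\NP
    [4,5] "idea" : NP\(N\NP)

NP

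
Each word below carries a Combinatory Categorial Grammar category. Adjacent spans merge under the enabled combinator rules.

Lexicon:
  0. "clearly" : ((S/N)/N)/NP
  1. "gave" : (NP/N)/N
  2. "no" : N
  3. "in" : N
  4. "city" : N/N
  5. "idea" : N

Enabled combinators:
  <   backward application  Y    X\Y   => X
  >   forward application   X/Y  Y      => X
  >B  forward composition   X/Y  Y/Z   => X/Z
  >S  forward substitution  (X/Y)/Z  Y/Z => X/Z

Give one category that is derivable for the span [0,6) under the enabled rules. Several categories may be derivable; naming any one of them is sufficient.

[0,6] S   >
  [0,5] S/N   >S
    [0,4] (S/N)/N   >
      [0,1] "clearly" : ((S/N)/N)/NP
      [1,4] NP   >
        [1,3] NP/N   >
          [1,2] "gave" : (NP/N)/N
          [2,3] "no" : N
        [3,4] "in" : N
    [4,5] "city" : N/N
  [5,6] "idea" : N

S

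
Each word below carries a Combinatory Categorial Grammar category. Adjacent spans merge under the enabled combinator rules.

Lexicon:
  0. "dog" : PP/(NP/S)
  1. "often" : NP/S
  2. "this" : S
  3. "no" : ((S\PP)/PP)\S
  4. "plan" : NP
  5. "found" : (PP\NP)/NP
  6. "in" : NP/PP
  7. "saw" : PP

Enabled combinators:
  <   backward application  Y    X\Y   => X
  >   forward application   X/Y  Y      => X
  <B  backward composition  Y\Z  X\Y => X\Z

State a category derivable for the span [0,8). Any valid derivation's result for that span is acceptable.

S

[0,8] S   <
  [0,2] PP   >
    [0,1] "dog" : PP/(NP/S)
    [1,2] "often" : NP/S
  [2,8] S\PP   >
    [2,4] (S\PP)/PP   <
      [2,3] "this" : S
      [3,4] "no" : ((S\PP)/PP)\S
    [4,8] PP   <
      [4,5] "plan" : NP
      [5,8] PP\NP   >
        [5,6] "found" : (PP\NP)/NP
        [6,8] NP   >
          [6,7] "in" : NP/PP
          [7,8] "saw" : PP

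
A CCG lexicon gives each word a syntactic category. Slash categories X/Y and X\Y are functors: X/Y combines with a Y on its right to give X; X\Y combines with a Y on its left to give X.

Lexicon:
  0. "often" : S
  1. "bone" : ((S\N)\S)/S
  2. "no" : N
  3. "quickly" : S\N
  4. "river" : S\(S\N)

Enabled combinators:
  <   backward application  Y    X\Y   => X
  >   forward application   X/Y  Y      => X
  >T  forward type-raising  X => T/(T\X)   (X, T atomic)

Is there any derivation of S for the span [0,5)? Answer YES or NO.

YES

[0,5] S   <
  [0,4] S\N   <
    [0,1] "often" : S
    [1,4] (S\N)\S   >
      [1,2] "bone" : ((S\N)\S)/S
      [2,4] S   <
        [2,3] "no" : N
        [3,4] "quickly" : S\N
  [4,5] "river" : S\(S\N)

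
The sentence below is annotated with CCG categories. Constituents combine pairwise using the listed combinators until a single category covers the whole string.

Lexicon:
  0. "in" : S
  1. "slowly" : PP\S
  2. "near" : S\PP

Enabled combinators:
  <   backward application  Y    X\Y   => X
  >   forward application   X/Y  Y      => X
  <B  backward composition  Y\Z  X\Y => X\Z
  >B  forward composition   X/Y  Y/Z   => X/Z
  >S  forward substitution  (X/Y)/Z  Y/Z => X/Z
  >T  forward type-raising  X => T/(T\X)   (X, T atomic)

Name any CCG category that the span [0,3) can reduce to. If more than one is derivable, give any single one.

[0,3] S   <
  [0,2] PP   <
    [0,1] "in" : S
    [1,2] "slowly" : PP\S
  [2,3] "near" : S\PP

S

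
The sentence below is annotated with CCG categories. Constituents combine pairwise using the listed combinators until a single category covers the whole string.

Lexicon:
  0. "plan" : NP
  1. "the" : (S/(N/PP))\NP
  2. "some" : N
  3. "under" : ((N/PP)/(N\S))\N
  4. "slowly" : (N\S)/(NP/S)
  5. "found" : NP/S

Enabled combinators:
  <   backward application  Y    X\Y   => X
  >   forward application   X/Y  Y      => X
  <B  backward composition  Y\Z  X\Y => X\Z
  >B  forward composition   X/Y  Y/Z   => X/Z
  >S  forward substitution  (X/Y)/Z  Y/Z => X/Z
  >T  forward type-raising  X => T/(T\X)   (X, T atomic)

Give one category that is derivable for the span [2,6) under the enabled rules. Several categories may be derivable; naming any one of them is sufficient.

N/PP

[0,6] S   >
  [0,2] S/(N/PP)   <
    [0,1] "plan" : NP
    [1,2] "the" : (S/(N/PP))\NP
  [2,6] N/PP   >
    [2,4] (N/PP)/(N\S)   <
      [2,3] "some" : N
      [3,4] "under" : ((N/PP)/(N\S))\N
    [4,6] N\S   >
      [4,5] "slowly" : (N\S)/(NP/S)
      [5,6] "found" : NP/S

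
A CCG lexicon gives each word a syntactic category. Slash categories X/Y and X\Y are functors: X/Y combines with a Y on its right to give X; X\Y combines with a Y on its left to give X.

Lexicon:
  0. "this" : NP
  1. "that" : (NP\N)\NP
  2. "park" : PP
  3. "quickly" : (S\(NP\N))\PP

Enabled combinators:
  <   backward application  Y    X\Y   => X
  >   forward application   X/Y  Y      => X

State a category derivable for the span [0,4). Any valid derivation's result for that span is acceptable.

S

[0,4] S   <
  [0,2] NP\N   <
    [0,1] "this" : NP
    [1,2] "that" : (NP\N)\NP
  [2,4] S\(NP\N)   <
    [2,3] "park" : PP
    [3,4] "quickly" : (S\(NP\N))\PP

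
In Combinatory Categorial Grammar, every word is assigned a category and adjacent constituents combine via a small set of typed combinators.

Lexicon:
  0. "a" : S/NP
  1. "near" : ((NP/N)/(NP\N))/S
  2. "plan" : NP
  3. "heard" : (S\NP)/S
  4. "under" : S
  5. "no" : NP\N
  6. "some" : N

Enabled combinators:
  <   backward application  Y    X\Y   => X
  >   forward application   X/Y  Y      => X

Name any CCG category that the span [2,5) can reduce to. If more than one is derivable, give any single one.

[0,7] S   >
  [0,1] "a" : S/NP
  [1,7] NP   >
    [1,6] NP/N   >
      [1,5] (NP/N)/(NP\N)   >
        [1,2] "near" : ((NP/N)/(NP\N))/S
        [2,5] S   <
          [2,3] "plan" : NP
          [3,5] S\NP   >
            [3,4] "heard" : (S\NP)/S
            [4,5] "under" : S
      [5,6] "no" : NP\N
    [6,7] "some" : N

S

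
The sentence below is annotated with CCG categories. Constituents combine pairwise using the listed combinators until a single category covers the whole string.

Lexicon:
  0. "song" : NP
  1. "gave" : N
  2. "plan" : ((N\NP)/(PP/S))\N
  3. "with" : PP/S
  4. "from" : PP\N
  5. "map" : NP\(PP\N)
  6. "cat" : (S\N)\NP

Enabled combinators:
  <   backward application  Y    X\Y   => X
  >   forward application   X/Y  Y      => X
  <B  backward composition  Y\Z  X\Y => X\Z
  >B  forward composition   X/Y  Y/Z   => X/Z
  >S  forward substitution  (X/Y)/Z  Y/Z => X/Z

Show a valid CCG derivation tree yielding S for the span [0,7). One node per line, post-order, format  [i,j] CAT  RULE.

[0,1] NP  lex  "song"
[1,2] N  lex  "gave"
[2,3] ((N\NP)/(PP/S))\N  lex  "plan"
[1,3] (N\NP)/(PP/S)  <  k=2
[3,4] PP/S  lex  "with"
[1,4] N\NP  >  k=3
[0,4] N  <  k=1
[4,5] PP\N  lex  "from"
[5,6] NP\(PP\N)  lex  "map"
[4,6] NP  <  k=5
[6,7] (S\N)\NP  lex  "cat"
[4,7] S\N  <  k=6
[0,7] S  <  k=4

[0,7] S   <
  [0,4] N   <
    [0,1] "song" : NP
    [1,4] N\NP   >
      [1,3] (N\NP)/(PP/S)   <
        [1,2] "gave" : N
        [2,3] "plan" : ((N\NP)/(PP/S))\N
      [3,4] "with" : PP/S
  [4,7] S\N   <
    [4,6] NP   <
      [4,5] "from" : PP\N
      [5,6] "map" : NP\(PP\N)
    [6,7] "cat" : (S\N)\NP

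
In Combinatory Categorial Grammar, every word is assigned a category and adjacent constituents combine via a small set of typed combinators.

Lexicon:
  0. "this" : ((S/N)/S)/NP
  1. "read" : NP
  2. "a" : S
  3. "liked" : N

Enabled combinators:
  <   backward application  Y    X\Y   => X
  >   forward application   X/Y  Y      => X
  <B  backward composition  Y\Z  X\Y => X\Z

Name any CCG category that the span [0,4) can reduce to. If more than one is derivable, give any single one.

S

[0,4] S   >
  [0,3] S/N   >
    [0,2] (S/N)/S   >
      [0,1] "this" : ((S/N)/S)/NP
      [1,2] "read" : NP
    [2,3] "a" : S
  [3,4] "liked" : N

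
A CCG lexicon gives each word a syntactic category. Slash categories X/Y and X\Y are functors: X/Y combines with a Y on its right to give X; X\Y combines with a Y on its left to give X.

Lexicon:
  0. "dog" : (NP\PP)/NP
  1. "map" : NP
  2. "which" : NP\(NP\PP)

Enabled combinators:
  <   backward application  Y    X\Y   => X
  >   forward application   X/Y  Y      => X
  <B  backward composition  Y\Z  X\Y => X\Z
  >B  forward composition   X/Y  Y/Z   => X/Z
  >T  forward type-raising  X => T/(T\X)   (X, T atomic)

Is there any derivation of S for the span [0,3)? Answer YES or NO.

(NP\PP)/NP NP NP\(NP\PP)
CKY chart[0,3] = {N/(N\NP), NP, NP/(NP\NP), PP/(PP\NP), S/(S\NP)}; S ∉ chart

NO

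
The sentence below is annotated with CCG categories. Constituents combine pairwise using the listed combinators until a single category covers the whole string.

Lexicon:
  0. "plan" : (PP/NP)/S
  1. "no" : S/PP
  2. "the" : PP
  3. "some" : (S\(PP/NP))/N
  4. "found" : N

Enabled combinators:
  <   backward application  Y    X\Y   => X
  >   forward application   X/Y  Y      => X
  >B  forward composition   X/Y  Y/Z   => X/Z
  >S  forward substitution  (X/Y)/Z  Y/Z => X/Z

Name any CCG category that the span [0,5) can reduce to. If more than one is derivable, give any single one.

[0,5] S   <
  [0,3] PP/NP   >
    [0,1] "plan" : (PP/NP)/S
    [1,3] S   >
      [1,2] "no" : S/PP
      [2,3] "the" : PP
  [3,5] S\(PP/NP)   >
    [3,4] "some" : (S\(PP/NP))/N
    [4,5] "found" : N

S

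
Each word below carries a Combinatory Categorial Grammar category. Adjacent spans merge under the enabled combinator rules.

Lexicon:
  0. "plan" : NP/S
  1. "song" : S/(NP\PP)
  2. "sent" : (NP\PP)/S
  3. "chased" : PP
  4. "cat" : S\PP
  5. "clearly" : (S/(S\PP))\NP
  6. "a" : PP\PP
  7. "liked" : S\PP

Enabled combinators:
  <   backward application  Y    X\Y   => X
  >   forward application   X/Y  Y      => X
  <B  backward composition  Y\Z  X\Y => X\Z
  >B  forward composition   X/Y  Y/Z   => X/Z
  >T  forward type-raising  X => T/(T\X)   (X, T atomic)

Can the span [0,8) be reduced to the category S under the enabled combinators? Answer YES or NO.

[0,8] S   >
  [0,6] S/(S\PP)   <
    [0,5] NP   >
      [0,1] "plan" : NP/S
      [1,5] S   >
        [1,2] "song" : S/(NP\PP)
        [2,5] NP\PP   >
          [2,3] "sent" : (NP\PP)/S
          [3,5] S   <
            [3,4] "chased" : PP
            [4,5] "cat" : S\PP
    [5,6] "clearly" : (S/(S\PP))\NP
  [6,8] S\PP   <B
    [6,7] "a" : PP\PP
    [7,8] "liked" : S\PP

YES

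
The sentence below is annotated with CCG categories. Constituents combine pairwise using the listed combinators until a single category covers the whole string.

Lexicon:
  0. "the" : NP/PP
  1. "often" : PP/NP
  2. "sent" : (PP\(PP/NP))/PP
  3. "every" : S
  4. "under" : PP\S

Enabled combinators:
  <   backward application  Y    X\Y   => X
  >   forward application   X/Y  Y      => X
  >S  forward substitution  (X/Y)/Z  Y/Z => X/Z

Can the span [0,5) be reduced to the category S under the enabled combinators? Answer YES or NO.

NP/PP PP/NP (PP\(PP/NP))/PP S PP\S
CKY chart[0,5] = {NP}; S ∉ chart

NO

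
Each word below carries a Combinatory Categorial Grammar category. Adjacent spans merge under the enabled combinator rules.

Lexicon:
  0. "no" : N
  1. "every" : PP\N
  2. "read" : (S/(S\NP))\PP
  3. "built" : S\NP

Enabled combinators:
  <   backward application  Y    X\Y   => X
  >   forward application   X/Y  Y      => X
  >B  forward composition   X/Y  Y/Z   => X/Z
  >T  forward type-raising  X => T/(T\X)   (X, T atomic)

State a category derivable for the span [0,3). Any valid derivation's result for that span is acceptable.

[0,4] S   >
  [0,3] S/(S\NP)   <
    [0,2] PP   <
      [0,1] "no" : N
      [1,2] "every" : PP\N
    [2,3] "read" : (S/(S\NP))\PP
  [3,4] "built" : S\NP

S/(S\NP)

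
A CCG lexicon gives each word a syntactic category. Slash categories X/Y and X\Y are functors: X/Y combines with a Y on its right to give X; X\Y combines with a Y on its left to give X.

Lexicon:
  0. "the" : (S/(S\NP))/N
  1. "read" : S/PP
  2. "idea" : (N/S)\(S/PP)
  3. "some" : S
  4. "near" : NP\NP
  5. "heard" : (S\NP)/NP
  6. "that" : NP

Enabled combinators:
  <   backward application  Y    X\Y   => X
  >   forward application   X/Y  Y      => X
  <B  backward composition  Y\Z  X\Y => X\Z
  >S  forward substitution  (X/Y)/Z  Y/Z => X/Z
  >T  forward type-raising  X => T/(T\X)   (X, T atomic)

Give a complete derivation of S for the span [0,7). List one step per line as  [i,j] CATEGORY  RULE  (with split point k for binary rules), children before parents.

[0,7] S   >
  [0,4] S/(S\NP)   >
    [0,1] "the" : (S/(S\NP))/N
    [1,4] N   >
      [1,3] N/S   <
        [1,2] "read" : S/PP
        [2,3] "idea" : (N/S)\(S/PP)
      [3,4] "some" : S
  [4,7] S\NP   <B
    [4,5] "near" : NP\NP
    [5,7] S\NP   >
      [5,6] "heard" : (S\NP)/NP
      [6,7] "that" : NP

[0,1] (S/(S\NP))/N  lex  "the"
[1,2] S/PP  lex  "read"
[2,3] (N/S)\(S/PP)  lex  "idea"
[1,3] N/S  <  k=2
[3,4] S  lex  "some"
[1,4] N  >  k=3
[0,4] S/(S\NP)  >  k=1
[4,5] NP\NP  lex  "near"
[5,6] (S\NP)/NP  lex  "heard"
[6,7] NP  lex  "that"
[5,7] S\NP  >  k=6
[4,7] S\NP  <B  k=5
[0,7] S  >  k=4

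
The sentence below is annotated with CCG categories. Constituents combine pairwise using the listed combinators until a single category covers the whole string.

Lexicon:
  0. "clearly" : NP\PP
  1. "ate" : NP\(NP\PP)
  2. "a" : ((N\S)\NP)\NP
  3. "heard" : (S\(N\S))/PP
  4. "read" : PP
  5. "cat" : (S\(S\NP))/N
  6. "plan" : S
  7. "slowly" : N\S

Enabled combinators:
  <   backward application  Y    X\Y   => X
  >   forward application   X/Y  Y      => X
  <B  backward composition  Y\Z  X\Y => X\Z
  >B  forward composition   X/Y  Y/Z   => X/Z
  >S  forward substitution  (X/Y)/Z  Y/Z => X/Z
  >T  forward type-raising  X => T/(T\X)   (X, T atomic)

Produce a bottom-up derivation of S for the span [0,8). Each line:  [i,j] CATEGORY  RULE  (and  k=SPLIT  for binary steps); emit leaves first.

[0,1] NP\PP  lex  "clearly"
[1,2] NP\(NP\PP)  lex  "ate"
[0,2] NP  <  k=1
[2,3] ((N\S)\NP)\NP  lex  "a"
[0,3] (N\S)\NP  <  k=2
[3,4] (S\(N\S))/PP  lex  "heard"
[4,5] PP  lex  "read"
[3,5] S\(N\S)  >  k=4
[0,5] S\NP  <B  k=3
[5,6] (S\(S\NP))/N  lex  "cat"
[6,7] S  lex  "plan"
[7,8] N\S  lex  "slowly"
[6,8] N  <  k=7
[5,8] S\(S\NP)  >  k=6
[0,8] S  <  k=5

[0,8] S   <
  [0,5] S\NP   <B
    [0,3] (N\S)\NP   <
      [0,2] NP   <
        [0,1] "clearly" : NP\PP
        [1,2] "ate" : NP\(NP\PP)
      [2,3] "a" : ((N\S)\NP)\NP
    [3,5] S\(N\S)   >
      [3,4] "heard" : (S\(N\S))/PP
      [4,5] "read" : PP
  [5,8] S\(S\NP)   >
    [5,6] "cat" : (S\(S\NP))/N
    [6,8] N   <
      [6,7] "plan" : S
      [7,8] "slowly" : N\S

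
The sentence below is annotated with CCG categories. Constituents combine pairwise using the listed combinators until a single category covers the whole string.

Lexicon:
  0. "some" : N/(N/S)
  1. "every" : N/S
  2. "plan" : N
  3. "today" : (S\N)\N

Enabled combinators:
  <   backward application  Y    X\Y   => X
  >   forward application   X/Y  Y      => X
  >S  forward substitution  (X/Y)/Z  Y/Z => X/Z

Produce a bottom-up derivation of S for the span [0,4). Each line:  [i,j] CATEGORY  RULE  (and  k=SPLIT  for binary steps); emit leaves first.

[0,4] S   <
  [0,2] N   >
    [0,1] "some" : N/(N/S)
    [1,2] "every" : N/S
  [2,4] S\N   <
    [2,3] "plan" : N
    [3,4] "today" : (S\N)\N

[0,1] N/(N/S)  lex  "some"
[1,2] N/S  lex  "every"
[0,2] N  >  k=1
[2,3] N  lex  "plan"
[3,4] (S\N)\N  lex  "today"
[2,4] S\N  <  k=3
[0,4] S  <  k=2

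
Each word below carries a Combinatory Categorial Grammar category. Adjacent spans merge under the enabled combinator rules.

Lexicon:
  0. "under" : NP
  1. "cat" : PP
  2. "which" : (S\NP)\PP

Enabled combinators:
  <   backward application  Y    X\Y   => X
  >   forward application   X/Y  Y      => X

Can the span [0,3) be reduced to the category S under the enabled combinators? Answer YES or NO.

YES

[0,3] S   <
  [0,1] "under" : NP
  [1,3] S\NP   <
    [1,2] "cat" : PP
    [2,3] "which" : (S\NP)\PP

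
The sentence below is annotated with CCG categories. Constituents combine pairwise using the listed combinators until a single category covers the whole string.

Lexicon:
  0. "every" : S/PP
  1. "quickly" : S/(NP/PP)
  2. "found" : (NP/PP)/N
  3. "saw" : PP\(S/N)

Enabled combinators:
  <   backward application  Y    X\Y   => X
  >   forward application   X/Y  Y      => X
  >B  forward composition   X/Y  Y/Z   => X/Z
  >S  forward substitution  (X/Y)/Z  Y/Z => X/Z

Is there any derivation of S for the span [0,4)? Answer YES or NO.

YES

[0,4] S   >
  [0,1] "every" : S/PP
  [1,4] PP   <
    [1,3] S/N   >B
      [1,2] "quickly" : S/(NP/PP)
      [2,3] "found" : (NP/PP)/N
    [3,4] "saw" : PP\(S/N)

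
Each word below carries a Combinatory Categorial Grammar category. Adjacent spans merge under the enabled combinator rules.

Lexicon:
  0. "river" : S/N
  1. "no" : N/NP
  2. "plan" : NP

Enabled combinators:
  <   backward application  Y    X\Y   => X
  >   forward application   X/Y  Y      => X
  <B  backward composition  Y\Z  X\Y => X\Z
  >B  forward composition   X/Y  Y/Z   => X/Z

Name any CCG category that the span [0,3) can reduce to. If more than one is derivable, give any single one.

S

[0,3] S   >
  [0,1] "river" : S/N
  [1,3] N   >
    [1,2] "no" : N/NP
    [2,3] "plan" : NP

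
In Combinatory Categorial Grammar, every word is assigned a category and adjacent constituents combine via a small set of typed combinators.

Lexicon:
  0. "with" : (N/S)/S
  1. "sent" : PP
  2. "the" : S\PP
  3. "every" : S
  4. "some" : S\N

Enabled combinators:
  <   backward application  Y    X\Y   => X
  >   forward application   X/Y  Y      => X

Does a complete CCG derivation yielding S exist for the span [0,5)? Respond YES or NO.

[0,5] S   <
  [0,4] N   >
    [0,3] N/S   >
      [0,1] "with" : (N/S)/S
      [1,3] S   <
        [1,2] "sent" : PP
        [2,3] "the" : S\PP
    [3,4] "every" : S
  [4,5] "some" : S\N

YES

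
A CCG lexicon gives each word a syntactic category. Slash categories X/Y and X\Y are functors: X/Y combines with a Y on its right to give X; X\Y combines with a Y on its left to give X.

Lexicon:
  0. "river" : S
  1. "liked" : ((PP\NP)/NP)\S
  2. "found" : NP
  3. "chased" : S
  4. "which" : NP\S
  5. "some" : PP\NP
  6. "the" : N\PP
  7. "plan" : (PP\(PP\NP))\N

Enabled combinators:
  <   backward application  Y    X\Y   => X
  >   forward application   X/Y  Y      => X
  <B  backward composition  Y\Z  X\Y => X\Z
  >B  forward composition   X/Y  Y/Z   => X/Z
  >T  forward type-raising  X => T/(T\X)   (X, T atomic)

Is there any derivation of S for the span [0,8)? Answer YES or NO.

S ((PP\NP)/NP)\S NP S NP\S PP\NP N\PP (PP\(PP\NP))\N
CKY chart[0,8] = {N/(N\PP), NP/(NP\PP), PP, PP/(PP\PP), S/(S\PP)}; S ∉ chart

NO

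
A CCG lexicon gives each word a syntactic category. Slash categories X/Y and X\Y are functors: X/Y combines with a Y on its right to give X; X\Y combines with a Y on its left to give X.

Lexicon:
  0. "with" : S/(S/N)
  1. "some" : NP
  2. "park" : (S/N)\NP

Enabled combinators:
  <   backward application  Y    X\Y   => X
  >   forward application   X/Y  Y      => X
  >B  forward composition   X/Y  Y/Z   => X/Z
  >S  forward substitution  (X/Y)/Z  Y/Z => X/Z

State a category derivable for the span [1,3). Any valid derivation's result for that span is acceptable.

S/N

[0,3] S   >
  [0,1] "with" : S/(S/N)
  [1,3] S/N   <
    [1,2] "some" : NP
    [2,3] "park" : (S/N)\NP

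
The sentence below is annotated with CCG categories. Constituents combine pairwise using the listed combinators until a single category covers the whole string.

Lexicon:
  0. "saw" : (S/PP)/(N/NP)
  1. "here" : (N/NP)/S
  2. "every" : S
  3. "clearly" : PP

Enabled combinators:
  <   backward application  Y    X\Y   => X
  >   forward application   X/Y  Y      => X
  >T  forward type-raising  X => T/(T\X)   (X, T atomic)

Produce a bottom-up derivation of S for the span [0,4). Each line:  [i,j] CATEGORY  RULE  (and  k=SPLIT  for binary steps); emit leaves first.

[0,4] S   >
  [0,3] S/PP   >
    [0,1] "saw" : (S/PP)/(N/NP)
    [1,3] N/NP   >
      [1,2] "here" : (N/NP)/S
      [2,3] "every" : S
  [3,4] "clearly" : PP

[0,1] (S/PP)/(N/NP)  lex  "saw"
[1,2] (N/NP)/S  lex  "here"
[2,3] S  lex  "every"
[1,3] N/NP  >  k=2
[0,3] S/PP  >  k=1
[3,4] PP  lex  "clearly"
[0,4] S  >  k=3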